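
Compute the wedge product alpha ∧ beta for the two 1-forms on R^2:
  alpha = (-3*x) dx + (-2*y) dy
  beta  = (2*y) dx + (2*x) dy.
alpha ∧ beta = (-6*x^2 + 4*y^2) dx ∧ dy

Distribute the wedge, using dx_i ∧ dx_j = -dx_j ∧ dx_i and dx_i ∧ dx_i = 0. For each pair (i, j) with i < j, the coefficient of dx_i ∧ dx_j in alpha ∧ beta is (alpha_i * beta_j - alpha_j * beta_i). Collecting: alpha ∧ beta = (-6*x^2 + 4*y^2) dx ∧ dy.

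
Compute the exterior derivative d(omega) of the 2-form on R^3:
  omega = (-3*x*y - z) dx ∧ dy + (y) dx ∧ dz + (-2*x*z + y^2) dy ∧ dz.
d(omega) = (-2*z - 2) dx ∧ dy ∧ dz

For a 2-form omega = sum_{i<j} g_{ij} dx_i ∧ dx_j, the exterior derivative is
  d(omega) = sum_{i<j} d(g_{ij}) ∧ dx_i ∧ dx_j = sum_{i<j, k} (∂g_{ij}/∂x_k) dx_k ∧ dx_i ∧ dx_j.
Expand each term, using dx_k ∧ dx_i ∧ dx_j = sgn(permutation) dx_{(a)} ∧ dx_{(b)} ∧ dx_{(c)} with (a < b < c) sorted:
  d(-3*x*y - z) includes (∂/∂z)(-3*x*y - z) dz = (-1) dz, which multiplied by dx ∧ dy gives (-1) dx ∧ dy ∧ dz
  d(y) includes (∂/∂y)(y) dy = (1) dy, which multiplied by dx ∧ dz gives (-1) dx ∧ dy ∧ dz
  d(-2*x*z + y^2) includes (∂/∂x)(-2*x*z + y^2) dx = (-2*z) dx, which multiplied by dy ∧ dz gives (-2*z) dx ∧ dy ∧ dz
Collecting like 3-forms: d(omega) = (-2*z - 2) dx ∧ dy ∧ dz.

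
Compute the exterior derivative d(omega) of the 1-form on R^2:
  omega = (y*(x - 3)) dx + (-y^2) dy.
d(omega) = (3 - x) dx ∧ dy

For a 1-form omega = sum_i f_i dx_i, the exterior derivative is
  d(omega) = sum_{i < j} (∂f_j/∂x_i - ∂f_i/∂x_j) dx_i ∧ dx_j.
  coefficient of dx ∧ dy: ∂f_2/∂x - ∂f_1/∂y = ∂(-y^2)/∂x - ∂(y*(x - 3))/∂y = 3 - x
Assembling: d(omega) = (3 - x) dx ∧ dy.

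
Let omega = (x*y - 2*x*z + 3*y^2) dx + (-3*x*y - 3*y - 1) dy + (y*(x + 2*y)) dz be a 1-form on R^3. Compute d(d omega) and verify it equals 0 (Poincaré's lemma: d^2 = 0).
d(d omega) = 0

Step 1: d omega = sum_{i<j} (∂f_j/∂x_i - ∂f_i/∂x_j) dx_i ∧ dx_j:
  coeff of dx ∧ dy: -x - 9*y
  coeff of dx ∧ dz: 2*x + y
  coeff of dy ∧ dz: x + 4*y
Step 2: Apply d again to each 2-form coefficient. The only possible 3-form in R^3 is dx ∧ dy ∧ dz, with coefficient
  ∂(coeff of dy∧dz)/∂x - ∂(coeff of dx∧dz)/∂y + ∂(coeff of dx∧dy)/∂z
  = ∂/∂x (x + 4*y) - ∂/∂y (2*x + y) + ∂/∂z (-x - 9*y).
Each of these terms simplifies to sums of mixed partials that cancel in pairs. The result is 0 (by equality of mixed partials for smooth functions — Schwarz / Clairaut).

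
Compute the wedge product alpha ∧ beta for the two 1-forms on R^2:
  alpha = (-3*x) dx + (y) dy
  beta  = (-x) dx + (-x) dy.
alpha ∧ beta = (x*(3*x + y)) dx ∧ dy

Distribute the wedge, using dx_i ∧ dx_j = -dx_j ∧ dx_i and dx_i ∧ dx_i = 0. For each pair (i, j) with i < j, the coefficient of dx_i ∧ dx_j in alpha ∧ beta is (alpha_i * beta_j - alpha_j * beta_i). Collecting: alpha ∧ beta = (x*(3*x + y)) dx ∧ dy.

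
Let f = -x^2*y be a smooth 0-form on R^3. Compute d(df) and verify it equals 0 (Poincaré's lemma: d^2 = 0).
d(df) = 0

Step 1: df = sum_i (∂f/∂x_i) dx_i = (-2*x*y) dx + (-x^2) dy + (0) dz.
Step 2: Apply d again. Using the 1-form formula, the coefficient of dx ∧ dy in d(df) is ∂^2 f/∂x ∂y - ∂^2 f/∂y ∂x = (-2*x) - (-2*x) = 0 (equality of mixed partials for smooth f).
Similarly for dx ∧ dz and dy ∧ dz — all coefficients vanish. So d(df) = 0.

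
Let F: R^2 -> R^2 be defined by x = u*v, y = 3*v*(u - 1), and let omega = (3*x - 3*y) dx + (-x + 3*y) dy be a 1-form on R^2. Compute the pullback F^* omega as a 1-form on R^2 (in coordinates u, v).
F^* omega = (18*v^2*(u - 1)) du + (3*v*(6*u^2 - 14*u + 9)) dv

Using F^*(f dg) = (f ∘ F) d(g ∘ F), substitute each coordinate x_i by F_i(u, v) in f_i, and replace dx_i by d F_i = (∂F_i/∂u) du + (∂F_i/∂v) dv.
  For the x component: f_1(F) = 3*v*(3 - 2*u); d F_1 = (v) du + (u) dv
  For the y component: f_2(F) = v*(8*u - 9); d F_2 = (3*v) du + (3*u - 3) dv
Combining and collecting du, dv coefficients:
  coeff of du: 18*v^2*(u - 1)
  coeff of dv: 3*v*(6*u^2 - 14*u + 9)
F^* omega = (18*v^2*(u - 1)) du + (3*v*(6*u^2 - 14*u + 9)) dv.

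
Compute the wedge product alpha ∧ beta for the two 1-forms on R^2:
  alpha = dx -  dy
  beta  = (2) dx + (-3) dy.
alpha ∧ beta = (-1) dx ∧ dy

Distribute the wedge, using dx_i ∧ dx_j = -dx_j ∧ dx_i and dx_i ∧ dx_i = 0. For each pair (i, j) with i < j, the coefficient of dx_i ∧ dx_j in alpha ∧ beta is (alpha_i * beta_j - alpha_j * beta_i). Collecting: alpha ∧ beta = (-1) dx ∧ dy.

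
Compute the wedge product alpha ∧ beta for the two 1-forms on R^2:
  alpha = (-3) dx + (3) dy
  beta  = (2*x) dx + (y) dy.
alpha ∧ beta = (-6*x - 3*y) dx ∧ dy

Distribute the wedge, using dx_i ∧ dx_j = -dx_j ∧ dx_i and dx_i ∧ dx_i = 0. For each pair (i, j) with i < j, the coefficient of dx_i ∧ dx_j in alpha ∧ beta is (alpha_i * beta_j - alpha_j * beta_i). Collecting: alpha ∧ beta = (-6*x - 3*y) dx ∧ dy.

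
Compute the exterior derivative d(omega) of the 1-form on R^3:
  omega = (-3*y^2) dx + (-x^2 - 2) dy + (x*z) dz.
d(omega) = (-2*x + 6*y) dx ∧ dy + (z) dx ∧ dz

For a 1-form omega = sum_i f_i dx_i, the exterior derivative is
  d(omega) = sum_{i < j} (∂f_j/∂x_i - ∂f_i/∂x_j) dx_i ∧ dx_j.
  coefficient of dx ∧ dy: ∂f_2/∂x - ∂f_1/∂y = ∂(-x^2 - 2)/∂x - ∂(-3*y^2)/∂y = -2*x + 6*y
  coefficient of dx ∧ dz: ∂f_3/∂x - ∂f_1/∂z = ∂(x*z)/∂x - ∂(-3*y^2)/∂z = z
Assembling: d(omega) = (-2*x + 6*y) dx ∧ dy + (z) dx ∧ dz.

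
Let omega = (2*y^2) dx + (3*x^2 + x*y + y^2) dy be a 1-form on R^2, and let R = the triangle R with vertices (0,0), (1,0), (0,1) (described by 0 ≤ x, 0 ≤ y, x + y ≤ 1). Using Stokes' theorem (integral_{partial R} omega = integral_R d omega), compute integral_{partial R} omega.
integral_(partial R) omega = 1/2

Stokes: integral_partial_R omega = integral_R d omega with d omega = (∂Q/∂x - ∂P/∂y) dx ∧ dy.
  ∂Q/∂x = 6*x + y
  ∂P/∂y = 4*y
  integrand = ∂Q/∂x - ∂P/∂y = 6*x - 3*y.
Integrating over R: integral_0^1 integral_0^{1-x} (6*x - 3*y) dy dx = 1/2.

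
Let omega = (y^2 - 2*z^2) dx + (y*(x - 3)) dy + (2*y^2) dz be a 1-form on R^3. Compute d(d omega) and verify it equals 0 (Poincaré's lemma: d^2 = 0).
d(d omega) = 0

Step 1: d omega = sum_{i<j} (∂f_j/∂x_i - ∂f_i/∂x_j) dx_i ∧ dx_j:
  coeff of dx ∧ dy: -y
  coeff of dx ∧ dz: 4*z
  coeff of dy ∧ dz: 4*y
Step 2: Apply d again to each 2-form coefficient. The only possible 3-form in R^3 is dx ∧ dy ∧ dz, with coefficient
  ∂(coeff of dy∧dz)/∂x - ∂(coeff of dx∧dz)/∂y + ∂(coeff of dx∧dy)/∂z
  = ∂/∂x (4*y) - ∂/∂y (4*z) + ∂/∂z (-y).
Each of these terms simplifies to sums of mixed partials that cancel in pairs. The result is 0 (by equality of mixed partials for smooth functions — Schwarz / Clairaut).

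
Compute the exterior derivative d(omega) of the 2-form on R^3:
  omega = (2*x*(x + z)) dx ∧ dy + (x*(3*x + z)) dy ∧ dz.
d(omega) = (8*x + z) dx ∧ dy ∧ dz

For a 2-form omega = sum_{i<j} g_{ij} dx_i ∧ dx_j, the exterior derivative is
  d(omega) = sum_{i<j} d(g_{ij}) ∧ dx_i ∧ dx_j = sum_{i<j, k} (∂g_{ij}/∂x_k) dx_k ∧ dx_i ∧ dx_j.
Expand each term, using dx_k ∧ dx_i ∧ dx_j = sgn(permutation) dx_{(a)} ∧ dx_{(b)} ∧ dx_{(c)} with (a < b < c) sorted:
  d(2*x*(x + z)) includes (∂/∂z)(2*x*(x + z)) dz = (2*x) dz, which multiplied by dx ∧ dy gives (2*x) dx ∧ dy ∧ dz
  d(x*(3*x + z)) includes (∂/∂x)(x*(3*x + z)) dx = (6*x + z) dx, which multiplied by dy ∧ dz gives (6*x + z) dx ∧ dy ∧ dz
Collecting like 3-forms: d(omega) = (8*x + z) dx ∧ dy ∧ dz.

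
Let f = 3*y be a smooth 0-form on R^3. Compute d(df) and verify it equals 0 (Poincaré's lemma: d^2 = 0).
d(df) = 0

Step 1: df = sum_i (∂f/∂x_i) dx_i = (0) dx + (3) dy + (0) dz.
Step 2: Apply d again. Using the 1-form formula, the coefficient of dx ∧ dy in d(df) is ∂^2 f/∂x ∂y - ∂^2 f/∂y ∂x = (0) - (0) = 0 (equality of mixed partials for smooth f).
Similarly for dx ∧ dz and dy ∧ dz — all coefficients vanish. So d(df) = 0.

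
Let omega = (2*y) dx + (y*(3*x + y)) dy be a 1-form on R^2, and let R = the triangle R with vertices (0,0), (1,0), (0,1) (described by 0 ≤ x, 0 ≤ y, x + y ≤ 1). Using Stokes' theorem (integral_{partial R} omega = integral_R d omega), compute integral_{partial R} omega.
integral_(partial R) omega = -1/2

Stokes: integral_partial_R omega = integral_R d omega with d omega = (∂Q/∂x - ∂P/∂y) dx ∧ dy.
  ∂Q/∂x = 3*y
  ∂P/∂y = 2
  integrand = ∂Q/∂x - ∂P/∂y = 3*y - 2.
Integrating over R: integral_0^1 integral_0^{1-x} (3*y - 2) dy dx = -1/2.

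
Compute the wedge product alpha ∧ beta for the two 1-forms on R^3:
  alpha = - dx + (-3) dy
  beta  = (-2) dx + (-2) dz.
alpha ∧ beta = (2) dx ∧ dz + (-6) dx ∧ dy + (6) dy ∧ dz

Distribute the wedge, using dx_i ∧ dx_j = -dx_j ∧ dx_i and dx_i ∧ dx_i = 0. For each pair (i, j) with i < j, the coefficient of dx_i ∧ dx_j in alpha ∧ beta is (alpha_i * beta_j - alpha_j * beta_i). Collecting: alpha ∧ beta = (2) dx ∧ dz + (-6) dx ∧ dy + (6) dy ∧ dz.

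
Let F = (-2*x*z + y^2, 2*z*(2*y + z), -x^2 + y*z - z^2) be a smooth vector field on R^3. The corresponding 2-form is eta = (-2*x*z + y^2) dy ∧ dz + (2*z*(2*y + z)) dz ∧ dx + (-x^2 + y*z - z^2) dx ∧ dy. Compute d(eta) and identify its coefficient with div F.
d(eta) = (y) dx ∧ dy ∧ dz; div F = y

For a 2-form in R^3 of the form above, applying d gives a 3-form with coefficient ∂P/∂x + ∂Q/∂y + ∂R/∂z:
  ∂P/∂x = -2*z
  ∂Q/∂y = 4*z
  ∂R/∂z = y - 2*z
Sum = y, which is exactly div F.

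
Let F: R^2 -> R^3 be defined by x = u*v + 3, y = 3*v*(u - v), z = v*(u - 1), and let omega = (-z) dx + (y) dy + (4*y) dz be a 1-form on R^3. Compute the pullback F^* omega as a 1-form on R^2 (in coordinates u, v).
F^* omega = (v^2*(20*u - 21*v + 1)) du + (v*(20*u^2 - 39*u*v - 11*u + 18*v^2 + 12*v)) dv

Using F^*(f dg) = (f ∘ F) d(g ∘ F), substitute each coordinate x_i by F_i(u, v) in f_i, and replace dx_i by d F_i = (∂F_i/∂u) du + (∂F_i/∂v) dv.
  For the x component: f_1(F) = v*(1 - u); d F_1 = (v) du + (u) dv
  For the y component: f_2(F) = 3*v*(u - v); d F_2 = (3*v) du + (3*u - 6*v) dv
  For the z component: f_3(F) = 12*v*(u - v); d F_3 = (v) du + (u - 1) dv
Combining and collecting du, dv coefficients:
  coeff of du: v^2*(20*u - 21*v + 1)
  coeff of dv: v*(20*u^2 - 39*u*v - 11*u + 18*v^2 + 12*v)
F^* omega = (v^2*(20*u - 21*v + 1)) du + (v*(20*u^2 - 39*u*v - 11*u + 18*v^2 + 12*v)) dv.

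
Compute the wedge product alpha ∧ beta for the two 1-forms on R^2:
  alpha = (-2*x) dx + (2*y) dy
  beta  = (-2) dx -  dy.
alpha ∧ beta = (2*x + 4*y) dx ∧ dy

Distribute the wedge, using dx_i ∧ dx_j = -dx_j ∧ dx_i and dx_i ∧ dx_i = 0. For each pair (i, j) with i < j, the coefficient of dx_i ∧ dx_j in alpha ∧ beta is (alpha_i * beta_j - alpha_j * beta_i). Collecting: alpha ∧ beta = (2*x + 4*y) dx ∧ dy.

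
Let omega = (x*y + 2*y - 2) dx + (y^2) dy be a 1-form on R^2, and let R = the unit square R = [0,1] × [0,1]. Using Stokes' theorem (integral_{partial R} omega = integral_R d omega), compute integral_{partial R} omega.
integral_(partial R) omega = -5/2

Stokes: integral_partial_R omega = integral_R d omega with d omega = (∂Q/∂x - ∂P/∂y) dx ∧ dy.
  ∂Q/∂x = 0
  ∂P/∂y = x + 2
  integrand = ∂Q/∂x - ∂P/∂y = -x - 2.
Integrating over R: integral_0^1 integral_0^1 (-x - 2) dx dy = -5/2.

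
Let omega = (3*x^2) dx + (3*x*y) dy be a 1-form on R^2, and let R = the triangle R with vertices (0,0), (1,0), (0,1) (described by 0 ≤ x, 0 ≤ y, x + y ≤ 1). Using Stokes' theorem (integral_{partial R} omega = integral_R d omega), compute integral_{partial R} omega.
integral_(partial R) omega = 1/2

Stokes: integral_partial_R omega = integral_R d omega with d omega = (∂Q/∂x - ∂P/∂y) dx ∧ dy.
  ∂Q/∂x = 3*y
  ∂P/∂y = 0
  integrand = ∂Q/∂x - ∂P/∂y = 3*y.
Integrating over R: integral_0^1 integral_0^{1-x} (3*y) dy dx = 1/2.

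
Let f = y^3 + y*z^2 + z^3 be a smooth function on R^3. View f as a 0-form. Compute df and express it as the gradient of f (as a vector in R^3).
df = (0) dx + (3*y^2 + z^2) dy + (z*(2*y + 3*z)) dz; grad f = (0, 3*y^2 + z^2, z*(2*y + 3*z))

For a 0-form f, d f = (∂f/∂x) dx + (∂f/∂y) dy + (∂f/∂z) dz. The components of the vector representation are exactly the entries of grad f in Cartesian coordinates:
  ∂f/∂x = 0
  ∂f/∂y = 3*y^2 + z^2
  ∂f/∂z = z*(2*y + 3*z).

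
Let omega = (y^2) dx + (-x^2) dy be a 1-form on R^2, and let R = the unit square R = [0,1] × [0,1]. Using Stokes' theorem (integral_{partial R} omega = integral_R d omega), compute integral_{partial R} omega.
integral_(partial R) omega = -2

Stokes: integral_partial_R omega = integral_R d omega with d omega = (∂Q/∂x - ∂P/∂y) dx ∧ dy.
  ∂Q/∂x = -2*x
  ∂P/∂y = 2*y
  integrand = ∂Q/∂x - ∂P/∂y = -2*x - 2*y.
Integrating over R: integral_0^1 integral_0^1 (-2*x - 2*y) dx dy = -2.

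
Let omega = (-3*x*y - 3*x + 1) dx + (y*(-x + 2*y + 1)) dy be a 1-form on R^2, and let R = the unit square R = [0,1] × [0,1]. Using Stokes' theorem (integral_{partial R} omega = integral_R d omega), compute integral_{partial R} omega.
integral_(partial R) omega = 1

Stokes: integral_partial_R omega = integral_R d omega with d omega = (∂Q/∂x - ∂P/∂y) dx ∧ dy.
  ∂Q/∂x = -y
  ∂P/∂y = -3*x
  integrand = ∂Q/∂x - ∂P/∂y = 3*x - y.
Integrating over R: integral_0^1 integral_0^1 (3*x - y) dx dy = 1.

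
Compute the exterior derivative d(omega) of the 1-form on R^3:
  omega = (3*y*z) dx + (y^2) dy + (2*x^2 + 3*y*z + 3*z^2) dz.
d(omega) = (-3*z) dx ∧ dy + (4*x - 3*y) dx ∧ dz + (3*z) dy ∧ dz

For a 1-form omega = sum_i f_i dx_i, the exterior derivative is
  d(omega) = sum_{i < j} (∂f_j/∂x_i - ∂f_i/∂x_j) dx_i ∧ dx_j.
  coefficient of dx ∧ dy: ∂f_2/∂x - ∂f_1/∂y = ∂(y^2)/∂x - ∂(3*y*z)/∂y = -3*z
  coefficient of dx ∧ dz: ∂f_3/∂x - ∂f_1/∂z = ∂(2*x^2 + 3*y*z + 3*z^2)/∂x - ∂(3*y*z)/∂z = 4*x - 3*y
  coefficient of dy ∧ dz: ∂f_3/∂y - ∂f_2/∂z = ∂(2*x^2 + 3*y*z + 3*z^2)/∂y - ∂(y^2)/∂z = 3*z
Assembling: d(omega) = (-3*z) dx ∧ dy + (4*x - 3*y) dx ∧ dz + (3*z) dy ∧ dz.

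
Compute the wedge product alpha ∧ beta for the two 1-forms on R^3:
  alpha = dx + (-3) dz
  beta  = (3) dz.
alpha ∧ beta = (3) dx ∧ dz

Distribute the wedge, using dx_i ∧ dx_j = -dx_j ∧ dx_i and dx_i ∧ dx_i = 0. For each pair (i, j) with i < j, the coefficient of dx_i ∧ dx_j in alpha ∧ beta is (alpha_i * beta_j - alpha_j * beta_i). Collecting: alpha ∧ beta = (3) dx ∧ dz.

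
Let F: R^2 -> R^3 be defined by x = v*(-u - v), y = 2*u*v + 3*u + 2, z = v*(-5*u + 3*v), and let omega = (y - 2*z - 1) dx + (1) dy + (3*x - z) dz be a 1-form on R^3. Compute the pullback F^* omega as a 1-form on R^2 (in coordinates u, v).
F^* omega = (-22*u*v^2 - 3*u*v + 36*v^3 + v + 3) du + (-22*u^2*v - 3*u^2 + 24*u*v^2 - 6*u*v + u - 24*v^3 - 2*v) dv

Using F^*(f dg) = (f ∘ F) d(g ∘ F), substitute each coordinate x_i by F_i(u, v) in f_i, and replace dx_i by d F_i = (∂F_i/∂u) du + (∂F_i/∂v) dv.
  For the x component: f_1(F) = 12*u*v + 3*u - 6*v^2 + 1; d F_1 = (-v) du + (-u - 2*v) dv
  For the y component: f_2(F) = 1; d F_2 = (2*v + 3) du + (2*u) dv
  For the z component: f_3(F) = 2*v*(u - 3*v); d F_3 = (-5*v) du + (-5*u + 6*v) dv
Combining and collecting du, dv coefficients:
  coeff of du: -22*u*v^2 - 3*u*v + 36*v^3 + v + 3
  coeff of dv: -22*u^2*v - 3*u^2 + 24*u*v^2 - 6*u*v + u - 24*v^3 - 2*v
F^* omega = (-22*u*v^2 - 3*u*v + 36*v^3 + v + 3) du + (-22*u^2*v - 3*u^2 + 24*u*v^2 - 6*u*v + u - 24*v^3 - 2*v) dv.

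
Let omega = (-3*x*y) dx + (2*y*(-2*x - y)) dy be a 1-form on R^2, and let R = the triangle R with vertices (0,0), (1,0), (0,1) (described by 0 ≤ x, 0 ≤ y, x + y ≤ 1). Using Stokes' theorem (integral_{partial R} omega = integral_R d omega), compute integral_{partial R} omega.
integral_(partial R) omega = -1/6

Stokes: integral_partial_R omega = integral_R d omega with d omega = (∂Q/∂x - ∂P/∂y) dx ∧ dy.
  ∂Q/∂x = -4*y
  ∂P/∂y = -3*x
  integrand = ∂Q/∂x - ∂P/∂y = 3*x - 4*y.
Integrating over R: integral_0^1 integral_0^{1-x} (3*x - 4*y) dy dx = -1/6.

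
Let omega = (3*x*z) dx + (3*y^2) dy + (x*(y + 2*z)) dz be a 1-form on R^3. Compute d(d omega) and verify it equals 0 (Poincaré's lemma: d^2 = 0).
d(d omega) = 0

Step 1: d omega = sum_{i<j} (∂f_j/∂x_i - ∂f_i/∂x_j) dx_i ∧ dx_j:
  coeff of dx ∧ dy: 0
  coeff of dx ∧ dz: -3*x + y + 2*z
  coeff of dy ∧ dz: x
Step 2: Apply d again to each 2-form coefficient. The only possible 3-form in R^3 is dx ∧ dy ∧ dz, with coefficient
  ∂(coeff of dy∧dz)/∂x - ∂(coeff of dx∧dz)/∂y + ∂(coeff of dx∧dy)/∂z
  = ∂/∂x (x) - ∂/∂y (-3*x + y + 2*z) + ∂/∂z (0).
Each of these terms simplifies to sums of mixed partials that cancel in pairs. The result is 0 (by equality of mixed partials for smooth functions — Schwarz / Clairaut).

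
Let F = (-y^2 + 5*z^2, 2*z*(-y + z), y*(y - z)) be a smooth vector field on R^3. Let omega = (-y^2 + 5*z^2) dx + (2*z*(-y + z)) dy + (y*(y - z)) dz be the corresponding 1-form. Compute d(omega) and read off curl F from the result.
d(omega) = (4*y - 5*z) dy ∧ dz + (10*z) dz ∧ dx + (2*y) dx ∧ dy; curl F = (4*y - 5*z, 10*z, 2*y)

d omega = sum_{i<j} (∂f_j/∂x_i - ∂f_i/∂x_j) dx_i ∧ dx_j. Under the identification (dy ∧ dz, dz ∧ dx, dx ∧ dy) ↔ (e_x, e_y, e_z), the coefficients are exactly the components of curl F. Compute:
  ∂R/∂y - ∂Q/∂z = (2*y - z) - (-2*y + 4*z) = 4*y - 5*z
  ∂P/∂z - ∂R/∂x = (10*z) - (0) = 10*z
  ∂Q/∂x - ∂P/∂y = (0) - (-2*y) = 2*y.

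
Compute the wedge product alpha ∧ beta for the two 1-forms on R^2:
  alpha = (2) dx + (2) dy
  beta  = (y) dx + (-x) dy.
alpha ∧ beta = (-2*x - 2*y) dx ∧ dy

Distribute the wedge, using dx_i ∧ dx_j = -dx_j ∧ dx_i and dx_i ∧ dx_i = 0. For each pair (i, j) with i < j, the coefficient of dx_i ∧ dx_j in alpha ∧ beta is (alpha_i * beta_j - alpha_j * beta_i). Collecting: alpha ∧ beta = (-2*x - 2*y) dx ∧ dy.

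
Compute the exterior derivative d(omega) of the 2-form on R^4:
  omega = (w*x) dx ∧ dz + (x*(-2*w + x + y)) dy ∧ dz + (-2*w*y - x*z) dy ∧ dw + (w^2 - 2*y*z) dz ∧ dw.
d(omega) = (x) dx ∧ dz ∧ dw + (-2*w + 2*x + y) dx ∧ dy ∧ dz + (-x - 2*z) dy ∧ dz ∧ dw + (-z) dx ∧ dy ∧ dw

For a 2-form omega = sum_{i<j} g_{ij} dx_i ∧ dx_j, the exterior derivative is
  d(omega) = sum_{i<j} d(g_{ij}) ∧ dx_i ∧ dx_j = sum_{i<j, k} (∂g_{ij}/∂x_k) dx_k ∧ dx_i ∧ dx_j.
Expand each term, using dx_k ∧ dx_i ∧ dx_j = sgn(permutation) dx_{(a)} ∧ dx_{(b)} ∧ dx_{(c)} with (a < b < c) sorted:
  d(w*x) includes (∂/∂w)(w*x) dw = (x) dw, which multiplied by dx ∧ dz gives (x) dx ∧ dz ∧ dw
  d(x*(-2*w + x + y)) includes (∂/∂x)(x*(-2*w + x + y)) dx = (-2*w + 2*x + y) dx, which multiplied by dy ∧ dz gives (-2*w + 2*x + y) dx ∧ dy ∧ dz
  d(x*(-2*w + x + y)) includes (∂/∂w)(x*(-2*w + x + y)) dw = (-2*x) dw, which multiplied by dy ∧ dz gives (-2*x) dy ∧ dz ∧ dw
  d(-2*w*y - x*z) includes (∂/∂x)(-2*w*y - x*z) dx = (-z) dx, which multiplied by dy ∧ dw gives (-z) dx ∧ dy ∧ dw
  d(-2*w*y - x*z) includes (∂/∂z)(-2*w*y - x*z) dz = (-x) dz, which multiplied by dy ∧ dw gives (x) dy ∧ dz ∧ dw
  d(w^2 - 2*y*z) includes (∂/∂y)(w^2 - 2*y*z) dy = (-2*z) dy, which multiplied by dz ∧ dw gives (-2*z) dy ∧ dz ∧ dw
Collecting like 3-forms: d(omega) = (x) dx ∧ dz ∧ dw + (-2*w + 2*x + y) dx ∧ dy ∧ dz + (-x - 2*z) dy ∧ dz ∧ dw + (-z) dx ∧ dy ∧ dw.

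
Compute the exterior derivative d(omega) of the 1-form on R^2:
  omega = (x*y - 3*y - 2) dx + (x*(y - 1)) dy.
d(omega) = (-x + y + 2) dx ∧ dy

For a 1-form omega = sum_i f_i dx_i, the exterior derivative is
  d(omega) = sum_{i < j} (∂f_j/∂x_i - ∂f_i/∂x_j) dx_i ∧ dx_j.
  coefficient of dx ∧ dy: ∂f_2/∂x - ∂f_1/∂y = ∂(x*(y - 1))/∂x - ∂(x*y - 3*y - 2)/∂y = -x + y + 2
Assembling: d(omega) = (-x + y + 2) dx ∧ dy.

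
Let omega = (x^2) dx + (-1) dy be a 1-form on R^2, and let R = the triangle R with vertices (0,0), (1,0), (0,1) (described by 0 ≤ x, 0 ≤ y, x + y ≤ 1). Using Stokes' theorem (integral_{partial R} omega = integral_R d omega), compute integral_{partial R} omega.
integral_(partial R) omega = 0

Stokes: integral_partial_R omega = integral_R d omega with d omega = (∂Q/∂x - ∂P/∂y) dx ∧ dy.
  ∂Q/∂x = 0
  ∂P/∂y = 0
  integrand = ∂Q/∂x - ∂P/∂y = 0.
Integrating over R: integral_0^1 integral_0^{1-x} (0) dy dx = 0.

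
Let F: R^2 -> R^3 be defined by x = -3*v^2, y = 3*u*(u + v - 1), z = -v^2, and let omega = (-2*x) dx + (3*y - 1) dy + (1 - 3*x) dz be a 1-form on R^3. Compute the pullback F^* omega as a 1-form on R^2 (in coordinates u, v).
F^* omega = (54*u^3 + 81*u^2*v - 81*u^2 + 27*u*v^2 - 54*u*v + 21*u - 3*v + 3) du + (27*u^3 + 27*u^2*v - 27*u^2 - 3*u - 54*v^3 - 2*v) dv

Using F^*(f dg) = (f ∘ F) d(g ∘ F), substitute each coordinate x_i by F_i(u, v) in f_i, and replace dx_i by d F_i = (∂F_i/∂u) du + (∂F_i/∂v) dv.
  For the x component: f_1(F) = 6*v^2; d F_1 = (0) du + (-6*v) dv
  For the y component: f_2(F) = 9*u^2 + 9*u*v - 9*u - 1; d F_2 = (6*u + 3*v - 3) du + (3*u) dv
  For the z component: f_3(F) = 9*v^2 + 1; d F_3 = (0) du + (-2*v) dv
Combining and collecting du, dv coefficients:
  coeff of du: 54*u^3 + 81*u^2*v - 81*u^2 + 27*u*v^2 - 54*u*v + 21*u - 3*v + 3
  coeff of dv: 27*u^3 + 27*u^2*v - 27*u^2 - 3*u - 54*v^3 - 2*v
F^* omega = (54*u^3 + 81*u^2*v - 81*u^2 + 27*u*v^2 - 54*u*v + 21*u - 3*v + 3) du + (27*u^3 + 27*u^2*v - 27*u^2 - 3*u - 54*v^3 - 2*v) dv.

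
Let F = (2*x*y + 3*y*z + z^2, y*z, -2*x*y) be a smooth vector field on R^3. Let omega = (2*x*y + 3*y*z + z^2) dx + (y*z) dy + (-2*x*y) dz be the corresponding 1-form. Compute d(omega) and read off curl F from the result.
d(omega) = (-2*x - y) dy ∧ dz + (5*y + 2*z) dz ∧ dx + (-2*x - 3*z) dx ∧ dy; curl F = (-2*x - y, 5*y + 2*z, -2*x - 3*z)

d omega = sum_{i<j} (∂f_j/∂x_i - ∂f_i/∂x_j) dx_i ∧ dx_j. Under the identification (dy ∧ dz, dz ∧ dx, dx ∧ dy) ↔ (e_x, e_y, e_z), the coefficients are exactly the components of curl F. Compute:
  ∂R/∂y - ∂Q/∂z = (-2*x) - (y) = -2*x - y
  ∂P/∂z - ∂R/∂x = (3*y + 2*z) - (-2*y) = 5*y + 2*z
  ∂Q/∂x - ∂P/∂y = (0) - (2*x + 3*z) = -2*x - 3*z.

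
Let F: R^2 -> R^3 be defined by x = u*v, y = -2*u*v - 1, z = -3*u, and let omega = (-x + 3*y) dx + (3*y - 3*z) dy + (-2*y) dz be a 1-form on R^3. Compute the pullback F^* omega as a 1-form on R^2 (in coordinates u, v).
F^* omega = (5*u*v^2 - 30*u*v + 3*v - 6) du + (u*(5*u*v - 18*u + 3)) dv

Using F^*(f dg) = (f ∘ F) d(g ∘ F), substitute each coordinate x_i by F_i(u, v) in f_i, and replace dx_i by d F_i = (∂F_i/∂u) du + (∂F_i/∂v) dv.
  For the x component: f_1(F) = -7*u*v - 3; d F_1 = (v) du + (u) dv
  For the y component: f_2(F) = -6*u*v + 9*u - 3; d F_2 = (-2*v) du + (-2*u) dv
  For the z component: f_3(F) = 4*u*v + 2; d F_3 = (-3) du + (0) dv
Combining and collecting du, dv coefficients:
  coeff of du: 5*u*v^2 - 30*u*v + 3*v - 6
  coeff of dv: u*(5*u*v - 18*u + 3)
F^* omega = (5*u*v^2 - 30*u*v + 3*v - 6) du + (u*(5*u*v - 18*u + 3)) dv.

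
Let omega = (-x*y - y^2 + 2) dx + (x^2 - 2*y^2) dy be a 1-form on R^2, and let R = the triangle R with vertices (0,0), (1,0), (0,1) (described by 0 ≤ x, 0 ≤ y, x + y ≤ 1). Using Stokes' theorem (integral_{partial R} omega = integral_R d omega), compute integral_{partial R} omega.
integral_(partial R) omega = 5/6

Stokes: integral_partial_R omega = integral_R d omega with d omega = (∂Q/∂x - ∂P/∂y) dx ∧ dy.
  ∂Q/∂x = 2*x
  ∂P/∂y = -x - 2*y
  integrand = ∂Q/∂x - ∂P/∂y = 3*x + 2*y.
Integrating over R: integral_0^1 integral_0^{1-x} (3*x + 2*y) dy dx = 5/6.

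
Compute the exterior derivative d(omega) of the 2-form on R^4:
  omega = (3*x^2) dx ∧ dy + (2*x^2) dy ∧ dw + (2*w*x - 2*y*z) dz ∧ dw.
d(omega) = (4*x) dx ∧ dy ∧ dw + (2*w) dx ∧ dz ∧ dw + (-2*z) dy ∧ dz ∧ dw

For a 2-form omega = sum_{i<j} g_{ij} dx_i ∧ dx_j, the exterior derivative is
  d(omega) = sum_{i<j} d(g_{ij}) ∧ dx_i ∧ dx_j = sum_{i<j, k} (∂g_{ij}/∂x_k) dx_k ∧ dx_i ∧ dx_j.
Expand each term, using dx_k ∧ dx_i ∧ dx_j = sgn(permutation) dx_{(a)} ∧ dx_{(b)} ∧ dx_{(c)} with (a < b < c) sorted:
  d(2*x^2) includes (∂/∂x)(2*x^2) dx = (4*x) dx, which multiplied by dy ∧ dw gives (4*x) dx ∧ dy ∧ dw
  d(2*w*x - 2*y*z) includes (∂/∂x)(2*w*x - 2*y*z) dx = (2*w) dx, which multiplied by dz ∧ dw gives (2*w) dx ∧ dz ∧ dw
  d(2*w*x - 2*y*z) includes (∂/∂y)(2*w*x - 2*y*z) dy = (-2*z) dy, which multiplied by dz ∧ dw gives (-2*z) dy ∧ dz ∧ dw
Collecting like 3-forms: d(omega) = (4*x) dx ∧ dy ∧ dw + (2*w) dx ∧ dz ∧ dw + (-2*z) dy ∧ dz ∧ dw.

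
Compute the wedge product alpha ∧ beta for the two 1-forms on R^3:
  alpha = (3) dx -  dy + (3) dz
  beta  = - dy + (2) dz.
alpha ∧ beta = (-3) dx ∧ dy + (6) dx ∧ dz + (1) dy ∧ dz

Distribute the wedge, using dx_i ∧ dx_j = -dx_j ∧ dx_i and dx_i ∧ dx_i = 0. For each pair (i, j) with i < j, the coefficient of dx_i ∧ dx_j in alpha ∧ beta is (alpha_i * beta_j - alpha_j * beta_i). Collecting: alpha ∧ beta = (-3) dx ∧ dy + (6) dx ∧ dz + (1) dy ∧ dz.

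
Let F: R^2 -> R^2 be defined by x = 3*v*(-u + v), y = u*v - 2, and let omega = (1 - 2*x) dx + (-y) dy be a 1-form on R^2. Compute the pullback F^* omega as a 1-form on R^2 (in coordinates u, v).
F^* omega = (v*(-19*u*v + 18*v^2 - 1)) du + (-19*u^2*v + 54*u*v^2 - u - 36*v^3 + 6*v) dv

Using F^*(f dg) = (f ∘ F) d(g ∘ F), substitute each coordinate x_i by F_i(u, v) in f_i, and replace dx_i by d F_i = (∂F_i/∂u) du + (∂F_i/∂v) dv.
  For the x component: f_1(F) = 6*u*v - 6*v^2 + 1; d F_1 = (-3*v) du + (-3*u + 6*v) dv
  For the y component: f_2(F) = -u*v + 2; d F_2 = (v) du + (u) dv
Combining and collecting du, dv coefficients:
  coeff of du: v*(-19*u*v + 18*v^2 - 1)
  coeff of dv: -19*u^2*v + 54*u*v^2 - u - 36*v^3 + 6*v
F^* omega = (v*(-19*u*v + 18*v^2 - 1)) du + (-19*u^2*v + 54*u*v^2 - u - 36*v^3 + 6*v) dv.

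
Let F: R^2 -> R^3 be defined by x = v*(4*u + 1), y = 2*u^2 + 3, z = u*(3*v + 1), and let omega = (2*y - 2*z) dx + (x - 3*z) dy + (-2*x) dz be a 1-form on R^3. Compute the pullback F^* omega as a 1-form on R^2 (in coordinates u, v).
F^* omega = (-4*u^2*v - 12*u^2 - 48*u*v^2 - 12*u*v - 6*v^2 + 22*v) du + (16*u^3 - 48*u^2*v - 4*u^2 - 12*u*v + 22*u + 6) dv

Using F^*(f dg) = (f ∘ F) d(g ∘ F), substitute each coordinate x_i by F_i(u, v) in f_i, and replace dx_i by d F_i = (∂F_i/∂u) du + (∂F_i/∂v) dv.
  For the x component: f_1(F) = 4*u^2 - 6*u*v - 2*u + 6; d F_1 = (4*v) du + (4*u + 1) dv
  For the y component: f_2(F) = -5*u*v - 3*u + v; d F_2 = (4*u) du + (0) dv
  For the z component: f_3(F) = 2*v*(-4*u - 1); d F_3 = (3*v + 1) du + (3*u) dv
Combining and collecting du, dv coefficients:
  coeff of du: -4*u^2*v - 12*u^2 - 48*u*v^2 - 12*u*v - 6*v^2 + 22*v
  coeff of dv: 16*u^3 - 48*u^2*v - 4*u^2 - 12*u*v + 22*u + 6
F^* omega = (-4*u^2*v - 12*u^2 - 48*u*v^2 - 12*u*v - 6*v^2 + 22*v) du + (16*u^3 - 48*u^2*v - 4*u^2 - 12*u*v + 22*u + 6) dv.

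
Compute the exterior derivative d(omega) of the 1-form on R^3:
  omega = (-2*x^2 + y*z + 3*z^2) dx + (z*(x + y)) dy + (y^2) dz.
d(omega) = (-y - 6*z) dx ∧ dz + (-x + y) dy ∧ dz

For a 1-form omega = sum_i f_i dx_i, the exterior derivative is
  d(omega) = sum_{i < j} (∂f_j/∂x_i - ∂f_i/∂x_j) dx_i ∧ dx_j.
  coefficient of dx ∧ dz: ∂f_3/∂x - ∂f_1/∂z = ∂(y^2)/∂x - ∂(-2*x^2 + y*z + 3*z^2)/∂z = -y - 6*z
  coefficient of dy ∧ dz: ∂f_3/∂y - ∂f_2/∂z = ∂(y^2)/∂y - ∂(z*(x + y))/∂z = -x + y
Assembling: d(omega) = (-y - 6*z) dx ∧ dz + (-x + y) dy ∧ dz.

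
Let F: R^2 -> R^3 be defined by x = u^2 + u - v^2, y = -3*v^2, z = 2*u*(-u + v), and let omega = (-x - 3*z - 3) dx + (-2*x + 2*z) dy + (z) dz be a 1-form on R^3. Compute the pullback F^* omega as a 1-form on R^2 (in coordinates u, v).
F^* omega = (18*u^3 - 24*u^2*v + 3*u^2 + 6*u*v^2 - 6*u*v - 7*u + v^2 - 3) du + (-4*u^3 + 30*u^2*v - 12*u*v^2 + 14*u*v - 14*v^3 + 6*v) dv

Using F^*(f dg) = (f ∘ F) d(g ∘ F), substitute each coordinate x_i by F_i(u, v) in f_i, and replace dx_i by d F_i = (∂F_i/∂u) du + (∂F_i/∂v) dv.
  For the x component: f_1(F) = 5*u^2 - 6*u*v - u + v^2 - 3; d F_1 = (2*u + 1) du + (-2*v) dv
  For the y component: f_2(F) = -6*u^2 + 4*u*v - 2*u + 2*v^2; d F_2 = (0) du + (-6*v) dv
  For the z component: f_3(F) = 2*u*(-u + v); d F_3 = (-4*u + 2*v) du + (2*u) dv
Combining and collecting du, dv coefficients:
  coeff of du: 18*u^3 - 24*u^2*v + 3*u^2 + 6*u*v^2 - 6*u*v - 7*u + v^2 - 3
  coeff of dv: -4*u^3 + 30*u^2*v - 12*u*v^2 + 14*u*v - 14*v^3 + 6*v
F^* omega = (18*u^3 - 24*u^2*v + 3*u^2 + 6*u*v^2 - 6*u*v - 7*u + v^2 - 3) du + (-4*u^3 + 30*u^2*v - 12*u*v^2 + 14*u*v - 14*v^3 + 6*v) dv.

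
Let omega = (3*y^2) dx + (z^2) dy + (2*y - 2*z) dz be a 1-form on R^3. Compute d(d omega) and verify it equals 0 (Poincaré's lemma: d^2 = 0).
d(d omega) = 0

Step 1: d omega = sum_{i<j} (∂f_j/∂x_i - ∂f_i/∂x_j) dx_i ∧ dx_j:
  coeff of dx ∧ dy: -6*y
  coeff of dx ∧ dz: 0
  coeff of dy ∧ dz: 2 - 2*z
Step 2: Apply d again to each 2-form coefficient. The only possible 3-form in R^3 is dx ∧ dy ∧ dz, with coefficient
  ∂(coeff of dy∧dz)/∂x - ∂(coeff of dx∧dz)/∂y + ∂(coeff of dx∧dy)/∂z
  = ∂/∂x (2 - 2*z) - ∂/∂y (0) + ∂/∂z (-6*y).
Each of these terms simplifies to sums of mixed partials that cancel in pairs. The result is 0 (by equality of mixed partials for smooth functions — Schwarz / Clairaut).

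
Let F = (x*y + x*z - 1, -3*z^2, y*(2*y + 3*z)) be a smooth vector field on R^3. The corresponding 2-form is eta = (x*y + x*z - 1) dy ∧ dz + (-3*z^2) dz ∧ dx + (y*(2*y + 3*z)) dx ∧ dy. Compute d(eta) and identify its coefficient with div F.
d(eta) = (4*y + z) dx ∧ dy ∧ dz; div F = 4*y + z

For a 2-form in R^3 of the form above, applying d gives a 3-form with coefficient ∂P/∂x + ∂Q/∂y + ∂R/∂z:
  ∂P/∂x = y + z
  ∂Q/∂y = 0
  ∂R/∂z = 3*y
Sum = 4*y + z, which is exactly div F.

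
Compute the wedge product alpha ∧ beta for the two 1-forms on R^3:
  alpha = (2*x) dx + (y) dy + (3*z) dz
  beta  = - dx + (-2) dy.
alpha ∧ beta = (-4*x + y) dx ∧ dy + (3*z) dx ∧ dz + (6*z) dy ∧ dz

Distribute the wedge, using dx_i ∧ dx_j = -dx_j ∧ dx_i and dx_i ∧ dx_i = 0. For each pair (i, j) with i < j, the coefficient of dx_i ∧ dx_j in alpha ∧ beta is (alpha_i * beta_j - alpha_j * beta_i). Collecting: alpha ∧ beta = (-4*x + y) dx ∧ dy + (3*z) dx ∧ dz + (6*z) dy ∧ dz.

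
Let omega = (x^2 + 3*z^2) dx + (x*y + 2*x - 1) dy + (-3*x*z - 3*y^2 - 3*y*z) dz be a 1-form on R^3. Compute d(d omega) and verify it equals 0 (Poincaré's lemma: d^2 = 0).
d(d omega) = 0

Step 1: d omega = sum_{i<j} (∂f_j/∂x_i - ∂f_i/∂x_j) dx_i ∧ dx_j:
  coeff of dx ∧ dy: y + 2
  coeff of dx ∧ dz: -9*z
  coeff of dy ∧ dz: -6*y - 3*z
Step 2: Apply d again to each 2-form coefficient. The only possible 3-form in R^3 is dx ∧ dy ∧ dz, with coefficient
  ∂(coeff of dy∧dz)/∂x - ∂(coeff of dx∧dz)/∂y + ∂(coeff of dx∧dy)/∂z
  = ∂/∂x (-6*y - 3*z) - ∂/∂y (-9*z) + ∂/∂z (y + 2).
Each of these terms simplifies to sums of mixed partials that cancel in pairs. The result is 0 (by equality of mixed partials for smooth functions — Schwarz / Clairaut).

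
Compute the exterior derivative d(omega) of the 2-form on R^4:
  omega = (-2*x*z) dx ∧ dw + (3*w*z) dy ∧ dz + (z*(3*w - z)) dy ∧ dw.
d(omega) = (2*x) dx ∧ dz ∧ dw + (-3*w + 5*z) dy ∧ dz ∧ dw

For a 2-form omega = sum_{i<j} g_{ij} dx_i ∧ dx_j, the exterior derivative is
  d(omega) = sum_{i<j} d(g_{ij}) ∧ dx_i ∧ dx_j = sum_{i<j, k} (∂g_{ij}/∂x_k) dx_k ∧ dx_i ∧ dx_j.
Expand each term, using dx_k ∧ dx_i ∧ dx_j = sgn(permutation) dx_{(a)} ∧ dx_{(b)} ∧ dx_{(c)} with (a < b < c) sorted:
  d(-2*x*z) includes (∂/∂z)(-2*x*z) dz = (-2*x) dz, which multiplied by dx ∧ dw gives (2*x) dx ∧ dz ∧ dw
  d(3*w*z) includes (∂/∂w)(3*w*z) dw = (3*z) dw, which multiplied by dy ∧ dz gives (3*z) dy ∧ dz ∧ dw
  d(z*(3*w - z)) includes (∂/∂z)(z*(3*w - z)) dz = (3*w - 2*z) dz, which multiplied by dy ∧ dw gives (-3*w + 2*z) dy ∧ dz ∧ dw
Collecting like 3-forms: d(omega) = (2*x) dx ∧ dz ∧ dw + (-3*w + 5*z) dy ∧ dz ∧ dw.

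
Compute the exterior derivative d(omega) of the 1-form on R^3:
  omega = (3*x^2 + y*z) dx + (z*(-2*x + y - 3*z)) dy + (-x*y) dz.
d(omega) = (-3*z) dx ∧ dy + (-2*y) dx ∧ dz + (x - y + 6*z) dy ∧ dz

For a 1-form omega = sum_i f_i dx_i, the exterior derivative is
  d(omega) = sum_{i < j} (∂f_j/∂x_i - ∂f_i/∂x_j) dx_i ∧ dx_j.
  coefficient of dx ∧ dy: ∂f_2/∂x - ∂f_1/∂y = ∂(z*(-2*x + y - 3*z))/∂x - ∂(3*x^2 + y*z)/∂y = -3*z
  coefficient of dx ∧ dz: ∂f_3/∂x - ∂f_1/∂z = ∂(-x*y)/∂x - ∂(3*x^2 + y*z)/∂z = -2*y
  coefficient of dy ∧ dz: ∂f_3/∂y - ∂f_2/∂z = ∂(-x*y)/∂y - ∂(z*(-2*x + y - 3*z))/∂z = x - y + 6*z
Assembling: d(omega) = (-3*z) dx ∧ dy + (-2*y) dx ∧ dz + (x - y + 6*z) dy ∧ dz.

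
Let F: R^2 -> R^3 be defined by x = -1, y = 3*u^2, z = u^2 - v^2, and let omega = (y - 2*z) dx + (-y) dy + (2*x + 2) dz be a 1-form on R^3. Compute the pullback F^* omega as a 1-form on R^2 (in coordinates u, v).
F^* omega = (-18*u^3) du

Using F^*(f dg) = (f ∘ F) d(g ∘ F), substitute each coordinate x_i by F_i(u, v) in f_i, and replace dx_i by d F_i = (∂F_i/∂u) du + (∂F_i/∂v) dv.
  For the x component: f_1(F) = u^2 + 2*v^2; d F_1 = (0) du + (0) dv
  For the y component: f_2(F) = -3*u^2; d F_2 = (6*u) du + (0) dv
  For the z component: f_3(F) = 0; d F_3 = (2*u) du + (-2*v) dv
Combining and collecting du, dv coefficients:
  coeff of du: -18*u^3
  coeff of dv: 0
F^* omega = (-18*u^3) du.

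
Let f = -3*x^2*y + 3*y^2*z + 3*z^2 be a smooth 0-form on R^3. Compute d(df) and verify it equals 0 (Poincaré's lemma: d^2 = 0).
d(df) = 0

Step 1: df = sum_i (∂f/∂x_i) dx_i = (-6*x*y) dx + (-3*x^2 + 6*y*z) dy + (3*y^2 + 6*z) dz.
Step 2: Apply d again. Using the 1-form formula, the coefficient of dx ∧ dy in d(df) is ∂^2 f/∂x ∂y - ∂^2 f/∂y ∂x = (-6*x) - (-6*x) = 0 (equality of mixed partials for smooth f).
Similarly for dx ∧ dz and dy ∧ dz — all coefficients vanish. So d(df) = 0.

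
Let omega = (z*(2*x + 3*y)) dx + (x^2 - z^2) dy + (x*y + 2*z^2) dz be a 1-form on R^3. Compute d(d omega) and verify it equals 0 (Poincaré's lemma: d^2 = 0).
d(d omega) = 0

Step 1: d omega = sum_{i<j} (∂f_j/∂x_i - ∂f_i/∂x_j) dx_i ∧ dx_j:
  coeff of dx ∧ dy: 2*x - 3*z
  coeff of dx ∧ dz: -2*x - 2*y
  coeff of dy ∧ dz: x + 2*z
Step 2: Apply d again to each 2-form coefficient. The only possible 3-form in R^3 is dx ∧ dy ∧ dz, with coefficient
  ∂(coeff of dy∧dz)/∂x - ∂(coeff of dx∧dz)/∂y + ∂(coeff of dx∧dy)/∂z
  = ∂/∂x (x + 2*z) - ∂/∂y (-2*x - 2*y) + ∂/∂z (2*x - 3*z).
Each of these terms simplifies to sums of mixed partials that cancel in pairs. The result is 0 (by equality of mixed partials for smooth functions — Schwarz / Clairaut).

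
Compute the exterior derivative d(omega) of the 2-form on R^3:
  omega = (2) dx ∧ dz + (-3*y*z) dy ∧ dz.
d(omega) = 0

For a 2-form omega = sum_{i<j} g_{ij} dx_i ∧ dx_j, the exterior derivative is
  d(omega) = sum_{i<j} d(g_{ij}) ∧ dx_i ∧ dx_j = sum_{i<j, k} (∂g_{ij}/∂x_k) dx_k ∧ dx_i ∧ dx_j.
Expand each term, using dx_k ∧ dx_i ∧ dx_j = sgn(permutation) dx_{(a)} ∧ dx_{(b)} ∧ dx_{(c)} with (a < b < c) sorted:

Collecting like 3-forms: d(omega) = 0.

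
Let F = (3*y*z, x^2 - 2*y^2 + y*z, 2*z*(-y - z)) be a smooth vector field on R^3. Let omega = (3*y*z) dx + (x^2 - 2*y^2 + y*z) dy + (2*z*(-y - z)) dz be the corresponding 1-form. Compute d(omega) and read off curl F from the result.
d(omega) = (-y - 2*z) dy ∧ dz + (3*y) dz ∧ dx + (2*x - 3*z) dx ∧ dy; curl F = (-y - 2*z, 3*y, 2*x - 3*z)

d omega = sum_{i<j} (∂f_j/∂x_i - ∂f_i/∂x_j) dx_i ∧ dx_j. Under the identification (dy ∧ dz, dz ∧ dx, dx ∧ dy) ↔ (e_x, e_y, e_z), the coefficients are exactly the components of curl F. Compute:
  ∂R/∂y - ∂Q/∂z = (-2*z) - (y) = -y - 2*z
  ∂P/∂z - ∂R/∂x = (3*y) - (0) = 3*y
  ∂Q/∂x - ∂P/∂y = (2*x) - (3*z) = 2*x - 3*z.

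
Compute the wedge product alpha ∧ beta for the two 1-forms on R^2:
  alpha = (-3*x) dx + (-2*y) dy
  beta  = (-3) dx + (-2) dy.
alpha ∧ beta = (6*x - 6*y) dx ∧ dy

Distribute the wedge, using dx_i ∧ dx_j = -dx_j ∧ dx_i and dx_i ∧ dx_i = 0. For each pair (i, j) with i < j, the coefficient of dx_i ∧ dx_j in alpha ∧ beta is (alpha_i * beta_j - alpha_j * beta_i). Collecting: alpha ∧ beta = (6*x - 6*y) dx ∧ dy.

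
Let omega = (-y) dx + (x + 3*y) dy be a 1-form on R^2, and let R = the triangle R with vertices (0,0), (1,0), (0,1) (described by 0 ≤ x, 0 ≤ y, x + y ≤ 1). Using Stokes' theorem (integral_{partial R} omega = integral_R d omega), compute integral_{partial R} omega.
integral_(partial R) omega = 1

Stokes: integral_partial_R omega = integral_R d omega with d omega = (∂Q/∂x - ∂P/∂y) dx ∧ dy.
  ∂Q/∂x = 1
  ∂P/∂y = -1
  integrand = ∂Q/∂x - ∂P/∂y = 2.
Integrating over R: integral_0^1 integral_0^{1-x} (2) dy dx = 1.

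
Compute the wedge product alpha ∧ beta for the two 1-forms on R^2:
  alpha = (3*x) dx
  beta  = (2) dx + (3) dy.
alpha ∧ beta = (9*x) dx ∧ dy

Distribute the wedge, using dx_i ∧ dx_j = -dx_j ∧ dx_i and dx_i ∧ dx_i = 0. For each pair (i, j) with i < j, the coefficient of dx_i ∧ dx_j in alpha ∧ beta is (alpha_i * beta_j - alpha_j * beta_i). Collecting: alpha ∧ beta = (9*x) dx ∧ dy.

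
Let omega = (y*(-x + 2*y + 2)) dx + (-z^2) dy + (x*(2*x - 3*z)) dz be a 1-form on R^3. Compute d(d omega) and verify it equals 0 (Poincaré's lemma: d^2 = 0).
d(d omega) = 0

Step 1: d omega = sum_{i<j} (∂f_j/∂x_i - ∂f_i/∂x_j) dx_i ∧ dx_j:
  coeff of dx ∧ dy: x - 4*y - 2
  coeff of dx ∧ dz: 4*x - 3*z
  coeff of dy ∧ dz: 2*z
Step 2: Apply d again to each 2-form coefficient. The only possible 3-form in R^3 is dx ∧ dy ∧ dz, with coefficient
  ∂(coeff of dy∧dz)/∂x - ∂(coeff of dx∧dz)/∂y + ∂(coeff of dx∧dy)/∂z
  = ∂/∂x (2*z) - ∂/∂y (4*x - 3*z) + ∂/∂z (x - 4*y - 2).
Each of these terms simplifies to sums of mixed partials that cancel in pairs. The result is 0 (by equality of mixed partials for smooth functions — Schwarz / Clairaut).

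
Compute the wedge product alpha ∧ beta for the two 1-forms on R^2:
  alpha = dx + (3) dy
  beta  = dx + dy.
alpha ∧ beta = (-2) dx ∧ dy

Distribute the wedge, using dx_i ∧ dx_j = -dx_j ∧ dx_i and dx_i ∧ dx_i = 0. For each pair (i, j) with i < j, the coefficient of dx_i ∧ dx_j in alpha ∧ beta is (alpha_i * beta_j - alpha_j * beta_i). Collecting: alpha ∧ beta = (-2) dx ∧ dy.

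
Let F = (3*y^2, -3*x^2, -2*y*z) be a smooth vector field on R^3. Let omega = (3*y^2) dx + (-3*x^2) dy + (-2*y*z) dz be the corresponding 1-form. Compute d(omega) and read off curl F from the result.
d(omega) = (-2*z) dy ∧ dz + (0) dz ∧ dx + (-6*x - 6*y) dx ∧ dy; curl F = (-2*z, 0, -6*x - 6*y)

d omega = sum_{i<j} (∂f_j/∂x_i - ∂f_i/∂x_j) dx_i ∧ dx_j. Under the identification (dy ∧ dz, dz ∧ dx, dx ∧ dy) ↔ (e_x, e_y, e_z), the coefficients are exactly the components of curl F. Compute:
  ∂R/∂y - ∂Q/∂z = (-2*z) - (0) = -2*z
  ∂P/∂z - ∂R/∂x = (0) - (0) = 0
  ∂Q/∂x - ∂P/∂y = (-6*x) - (6*y) = -6*x - 6*y.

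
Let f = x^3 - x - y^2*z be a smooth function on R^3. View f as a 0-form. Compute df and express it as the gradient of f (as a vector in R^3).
df = (3*x^2 - 1) dx + (-2*y*z) dy + (-y^2) dz; grad f = (3*x^2 - 1, -2*y*z, -y^2)

For a 0-form f, d f = (∂f/∂x) dx + (∂f/∂y) dy + (∂f/∂z) dz. The components of the vector representation are exactly the entries of grad f in Cartesian coordinates:
  ∂f/∂x = 3*x^2 - 1
  ∂f/∂y = -2*y*z
  ∂f/∂z = -y^2.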